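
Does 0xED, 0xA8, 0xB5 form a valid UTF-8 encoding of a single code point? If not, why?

invalid (encodes a surrogate (U+D800–U+DFFF))

Structurally a 3-byte sequence; payload = 0xDA35.
But 0xDA35 is in U+D800–U+DFFF, the surrogate range. Surrogates are not Unicode scalar values and are forbidden in UTF-8.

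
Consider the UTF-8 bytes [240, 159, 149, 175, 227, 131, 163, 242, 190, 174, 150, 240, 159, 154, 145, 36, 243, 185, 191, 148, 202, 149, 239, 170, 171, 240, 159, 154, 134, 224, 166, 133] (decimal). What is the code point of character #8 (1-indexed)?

Offset 0: leading byte 0xF0 = 11110000 → 4-byte char #1 = F0 9F 95 AF.
Offset 4: leading byte 0xE3 = 11100011 → 3-byte char #2 = E3 83 A3.
Offset 7: leading byte 0xF2 = 11110010 → 4-byte char #3 = F2 BE AE 96.
Offset 11: leading byte 0xF0 = 11110000 → 4-byte char #4 = F0 9F 9A 91.
Offset 15: leading byte 0x24 = 00100100 → 1-byte char #5 = 24.
Offset 16: leading byte 0xF3 = 11110011 → 4-byte char #6 = F3 B9 BF 94.
Offset 20: leading byte 0xCA = 11001010 → 2-byte char #7 = CA 95.
Offset 22: leading byte 0xEF = 11101111 → 3-byte char #8 = EF AA AB.
Leading byte 0xEF = 11101111 matches 1110xxxx → 3-byte sequence.
Byte 1: 0xEF = 11101111, payload 1111 (4 bits).
Byte 2: 0xAA = 10101010 (10xxxxxx ✓), payload 101010.
Byte 3: 0xAB = 10101011 (10xxxxxx ✓), payload 101011.
Concatenate: 1111101010101011 = 0xFAAB (16 bits → U+FAAB).

U+FAAB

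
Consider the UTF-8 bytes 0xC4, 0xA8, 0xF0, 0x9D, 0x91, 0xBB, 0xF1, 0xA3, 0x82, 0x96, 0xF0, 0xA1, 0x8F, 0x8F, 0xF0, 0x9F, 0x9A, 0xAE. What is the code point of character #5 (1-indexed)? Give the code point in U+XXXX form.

U+1F6AE

Offset 0: leading byte 0xC4 = 11000100 → 2-byte char #1 = C4 A8.
Offset 2: leading byte 0xF0 = 11110000 → 4-byte char #2 = F0 9D 91 BB.
Offset 6: leading byte 0xF1 = 11110001 → 4-byte char #3 = F1 A3 82 96.
Offset 10: leading byte 0xF0 = 11110000 → 4-byte char #4 = F0 A1 8F 8F.
Offset 14: leading byte 0xF0 = 11110000 → 4-byte char #5 = F0 9F 9A AE.
Leading byte 0xF0 = 11110000 matches 11110xxx → 4-byte sequence.
Byte 1: 0xF0 = 11110000, payload 000 (3 bits).
Byte 2: 0x9F = 10011111 (10xxxxxx ✓), payload 011111.
Byte 3: 0x9A = 10011010 (10xxxxxx ✓), payload 011010.
Byte 4: 0xAE = 10101110 (10xxxxxx ✓), payload 101110.
Concatenate: 000011111011010101110 = 0x1F6AE (21 bits → U+1F6AE).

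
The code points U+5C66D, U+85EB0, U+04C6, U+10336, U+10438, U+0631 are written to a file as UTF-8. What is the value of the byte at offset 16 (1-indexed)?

0x90

1-indexed offset 16 is 0-indexed offset 15.
U+5C66D → 4-byte form F1 9C 99 AD at offsets 0–3.
U+85EB0 → 4-byte form F2 85 BA B0 at offsets 4–7.
U+04C6 → 2-byte form D3 86 at offsets 8–9.
U+10336 → 4-byte form F0 90 8C B6 at offsets 10–13.
U+10438 → 4-byte form F0 90 90 B8 at offsets 14–17.
Offset 15 falls in char 5's range; it's byte 2 of F0 90 90 B8 = 0x90.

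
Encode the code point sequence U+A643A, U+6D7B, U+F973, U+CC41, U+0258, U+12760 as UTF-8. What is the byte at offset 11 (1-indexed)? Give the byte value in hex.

0xEC

1-indexed offset 11 is 0-indexed offset 10.
U+A643A → 4-byte form F2 A6 90 BA at offsets 0–3.
U+6D7B → 3-byte form E6 B5 BB at offsets 4–6.
U+F973 → 3-byte form EF A5 B3 at offsets 7–9.
U+CC41 → 3-byte form EC B1 81 at offsets 10–12.
Offset 10 falls in char 4's range; it's byte 1 of EC B1 81 = 0xEC.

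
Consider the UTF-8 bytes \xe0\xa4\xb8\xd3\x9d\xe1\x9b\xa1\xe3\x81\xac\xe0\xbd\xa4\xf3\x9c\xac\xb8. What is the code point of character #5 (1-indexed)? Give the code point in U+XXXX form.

Offset 0: leading byte 0xE0 = 11100000 → 3-byte char #1 = E0 A4 B8.
Offset 3: leading byte 0xD3 = 11010011 → 2-byte char #2 = D3 9D.
Offset 5: leading byte 0xE1 = 11100001 → 3-byte char #3 = E1 9B A1.
Offset 8: leading byte 0xE3 = 11100011 → 3-byte char #4 = E3 81 AC.
Offset 11: leading byte 0xE0 = 11100000 → 3-byte char #5 = E0 BD A4.
Leading byte 0xE0 = 11100000 matches 1110xxxx → 3-byte sequence.
Byte 1: 0xE0 = 11100000, payload 0000 (4 bits).
Byte 2: 0xBD = 10111101 (10xxxxxx ✓), payload 111101.
Byte 3: 0xA4 = 10100100 (10xxxxxx ✓), payload 100100.
Concatenate: 0000111101100100 = 0xF64 (16 bits → U+0F64).

U+0F64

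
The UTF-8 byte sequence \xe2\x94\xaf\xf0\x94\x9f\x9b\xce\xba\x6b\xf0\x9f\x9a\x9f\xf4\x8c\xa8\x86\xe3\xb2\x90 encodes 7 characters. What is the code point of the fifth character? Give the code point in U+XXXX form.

Offset 0: leading byte 0xE2 = 11100010 → 3-byte char #1 = E2 94 AF.
Offset 3: leading byte 0xF0 = 11110000 → 4-byte char #2 = F0 94 9F 9B.
Offset 7: leading byte 0xCE = 11001110 → 2-byte char #3 = CE BA.
Offset 9: leading byte 0x6B = 01101011 → 1-byte char #4 = 6B.
Offset 10: leading byte 0xF0 = 11110000 → 4-byte char #5 = F0 9F 9A 9F.
Leading byte 0xF0 = 11110000 matches 11110xxx → 4-byte sequence.
Byte 1: 0xF0 = 11110000, payload 000 (3 bits).
Byte 2: 0x9F = 10011111 (10xxxxxx ✓), payload 011111.
Byte 3: 0x9A = 10011010 (10xxxxxx ✓), payload 011010.
Byte 4: 0x9F = 10011111 (10xxxxxx ✓), payload 011111.
Concatenate: 000011111011010011111 = 0x1F69F (21 bits → U+1F69F).

U+1F69F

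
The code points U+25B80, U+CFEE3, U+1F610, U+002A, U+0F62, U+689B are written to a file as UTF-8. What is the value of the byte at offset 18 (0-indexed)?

U+25B80 → 4-byte form F0 A5 AE 80 at offsets 0–3.
U+CFEE3 → 4-byte form F3 8F BB A3 at offsets 4–7.
U+1F610 → 4-byte form F0 9F 98 90 at offsets 8–11.
U+002A → 1-byte form 2A at offsets 12–12.
U+0F62 → 3-byte form E0 BD A2 at offsets 13–15.
U+689B → 3-byte form E6 A2 9B at offsets 16–18.
Offset 18 falls in char 6's range; it's byte 3 of E6 A2 9B = 0x9B.

0x9B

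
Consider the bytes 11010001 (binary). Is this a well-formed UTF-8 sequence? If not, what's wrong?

Leading byte 0xD1 = 11010001 → 2-byte form, but only 1 byte is present.

invalid (sequence truncated)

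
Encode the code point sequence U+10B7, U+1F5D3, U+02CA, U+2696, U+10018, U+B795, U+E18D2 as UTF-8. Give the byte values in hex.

U+10B7: 3-byte form → E1 82 B7.
U+1F5D3: 4-byte form → F0 9F 97 93.
U+02CA: 2-byte form → CB 8A.
U+2696: 3-byte form → E2 9A 96.
U+10018: 4-byte form → F0 90 80 98.
U+B795: 3-byte form → EB 9E 95.
U+E18D2: 4-byte form → F3 A1 A3 92.
Concatenated (23 bytes): E1 82 B7 F0 9F 97 93 CB 8A E2 9A 96 F0 90 80 98 EB 9E 95 F3 A1 A3 92.

E1 82 B7 F0 9F 97 93 CB 8A E2 9A 96 F0 90 80 98 EB 9E 95 F3 A1 A3 92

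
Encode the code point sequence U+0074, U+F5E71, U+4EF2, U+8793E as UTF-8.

74 F3 B5 B9 B1 E4 BB B2 F2 87 A4 BE

U+0074: 1-byte form → 74.
U+F5E71: 4-byte form → F3 B5 B9 B1.
U+4EF2: 3-byte form → E4 BB B2.
U+8793E: 4-byte form → F2 87 A4 BE.
Concatenated (12 bytes): 74 F3 B5 B9 B1 E4 BB B2 F2 87 A4 BE.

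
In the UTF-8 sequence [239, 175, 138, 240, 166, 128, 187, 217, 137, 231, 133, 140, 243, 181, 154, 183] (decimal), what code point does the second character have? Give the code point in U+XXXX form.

Offset 0: leading byte 0xEF = 11101111 → 3-byte char #1 = EF AF 8A.
Offset 3: leading byte 0xF0 = 11110000 → 4-byte char #2 = F0 A6 80 BB.
Leading byte 0xF0 = 11110000 matches 11110xxx → 4-byte sequence.
Byte 1: 0xF0 = 11110000, payload 000 (3 bits).
Byte 2: 0xA6 = 10100110 (10xxxxxx ✓), payload 100110.
Byte 3: 0x80 = 10000000 (10xxxxxx ✓), payload 000000.
Byte 4: 0xBB = 10111011 (10xxxxxx ✓), payload 111011.
Concatenate: 000100110000000111011 = 0x2603B (21 bits → U+2603B).

U+2603B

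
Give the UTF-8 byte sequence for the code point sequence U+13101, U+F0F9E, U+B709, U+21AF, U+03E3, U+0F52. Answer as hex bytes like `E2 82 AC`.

F0 93 84 81 F3 B0 BE 9E EB 9C 89 E2 86 AF CF A3 E0 BD 92

U+13101: 4-byte form → F0 93 84 81.
U+F0F9E: 4-byte form → F3 B0 BE 9E.
U+B709: 3-byte form → EB 9C 89.
U+21AF: 3-byte form → E2 86 AF.
U+03E3: 2-byte form → CF A3.
U+0F52: 3-byte form → E0 BD 92.
Concatenated (19 bytes): F0 93 84 81 F3 B0 BE 9E EB 9C 89 E2 86 AF CF A3 E0 BD 92.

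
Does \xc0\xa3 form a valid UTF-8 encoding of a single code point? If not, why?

invalid (overlong encoding)

Leading byte 0xC0 = 11000000 → 2-byte form.
Continuation bytes all match 10xxxxxx. Payload decodes to 0x23.
But 0x23 < 0x80, the minimum for a 2-byte sequence — this is an overlong encoding.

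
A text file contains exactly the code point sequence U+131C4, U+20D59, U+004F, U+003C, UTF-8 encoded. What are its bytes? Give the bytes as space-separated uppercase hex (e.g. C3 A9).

F0 93 87 84 F0 A0 B5 99 4F 3C

U+131C4: 4-byte form → F0 93 87 84.
U+20D59: 4-byte form → F0 A0 B5 99.
U+004F: 1-byte form → 4F.
U+003C: 1-byte form → 3C.
Concatenated (10 bytes): F0 93 87 84 F0 A0 B5 99 4F 3C.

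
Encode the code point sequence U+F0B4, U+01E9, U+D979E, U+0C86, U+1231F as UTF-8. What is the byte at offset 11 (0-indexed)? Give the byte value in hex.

U+F0B4 → 3-byte form EF 82 B4 at offsets 0–2.
U+01E9 → 2-byte form C7 A9 at offsets 3–4.
U+D979E → 4-byte form F3 99 9E 9E at offsets 5–8.
U+0C86 → 3-byte form E0 B2 86 at offsets 9–11.
Offset 11 falls in char 4's range; it's byte 3 of E0 B2 86 = 0x86.

0x86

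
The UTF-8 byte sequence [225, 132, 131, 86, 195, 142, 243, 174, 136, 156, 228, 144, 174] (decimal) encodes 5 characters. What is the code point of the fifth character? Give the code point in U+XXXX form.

Offset 0: leading byte 0xE1 = 11100001 → 3-byte char #1 = E1 84 83.
Offset 3: leading byte 0x56 = 01010110 → 1-byte char #2 = 56.
Offset 4: leading byte 0xC3 = 11000011 → 2-byte char #3 = C3 8E.
Offset 6: leading byte 0xF3 = 11110011 → 4-byte char #4 = F3 AE 88 9C.
Offset 10: leading byte 0xE4 = 11100100 → 3-byte char #5 = E4 90 AE.
Leading byte 0xE4 = 11100100 matches 1110xxxx → 3-byte sequence.
Byte 1: 0xE4 = 11100100, payload 0100 (4 bits).
Byte 2: 0x90 = 10010000 (10xxxxxx ✓), payload 010000.
Byte 3: 0xAE = 10101110 (10xxxxxx ✓), payload 101110.
Concatenate: 0100010000101110 = 0x442E (16 bits → U+442E).

U+442E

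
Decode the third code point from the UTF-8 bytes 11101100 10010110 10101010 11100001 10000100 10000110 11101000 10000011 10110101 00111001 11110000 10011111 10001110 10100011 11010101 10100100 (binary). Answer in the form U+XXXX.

Offset 0: leading byte 0xEC = 11101100 → 3-byte char #1 = EC 96 AA.
Offset 3: leading byte 0xE1 = 11100001 → 3-byte char #2 = E1 84 86.
Offset 6: leading byte 0xE8 = 11101000 → 3-byte char #3 = E8 83 B5.
Leading byte 0xE8 = 11101000 matches 1110xxxx → 3-byte sequence.
Byte 1: 0xE8 = 11101000, payload 1000 (4 bits).
Byte 2: 0x83 = 10000011 (10xxxxxx ✓), payload 000011.
Byte 3: 0xB5 = 10110101 (10xxxxxx ✓), payload 110101.
Concatenate: 1000000011110101 = 0x80F5 (16 bits → U+80F5).

U+80F5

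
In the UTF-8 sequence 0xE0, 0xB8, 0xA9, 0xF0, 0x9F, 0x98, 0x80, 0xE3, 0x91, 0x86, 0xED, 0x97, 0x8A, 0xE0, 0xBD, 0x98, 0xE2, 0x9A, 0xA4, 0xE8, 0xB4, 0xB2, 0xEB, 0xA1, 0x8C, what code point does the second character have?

U+1F600

Offset 0: leading byte 0xE0 = 11100000 → 3-byte char #1 = E0 B8 A9.
Offset 3: leading byte 0xF0 = 11110000 → 4-byte char #2 = F0 9F 98 80.
Leading byte 0xF0 = 11110000 matches 11110xxx → 4-byte sequence.
Byte 1: 0xF0 = 11110000, payload 000 (3 bits).
Byte 2: 0x9F = 10011111 (10xxxxxx ✓), payload 011111.
Byte 3: 0x98 = 10011000 (10xxxxxx ✓), payload 011000.
Byte 4: 0x80 = 10000000 (10xxxxxx ✓), payload 000000.
Concatenate: 000011111011000000000 = 0x1F600 (21 bits → U+1F600).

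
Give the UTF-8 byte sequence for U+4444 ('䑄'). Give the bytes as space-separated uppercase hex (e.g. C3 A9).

U+4444 = 0x4444 = 17476 decimal. In range U+0800–U+FFFF → 3-byte form: 1110xxxx 10xxxxxx 10xxxxxx.
Binary (16 bits): 0100010001000100.
Split 4+6+6: 0100 | 010001 | 000100.
Byte 1: 11100100 = 0xE4.
Byte 2: 10010001 = 0x91.
Byte 3: 10000100 = 0x84.

E4 91 84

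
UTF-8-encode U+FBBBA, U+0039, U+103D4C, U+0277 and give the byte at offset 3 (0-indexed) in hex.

U+FBBBA → 4-byte form F3 BB AE BA at offsets 0–3.
Offset 3 falls in char 1's range; it's byte 4 of F3 BB AE BA = 0xBA.

0xBA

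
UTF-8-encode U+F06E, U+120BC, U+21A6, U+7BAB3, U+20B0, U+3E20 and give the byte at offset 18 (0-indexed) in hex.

0xB8

U+F06E → 3-byte form EF 81 AE at offsets 0–2.
U+120BC → 4-byte form F0 92 82 BC at offsets 3–6.
U+21A6 → 3-byte form E2 86 A6 at offsets 7–9.
U+7BAB3 → 4-byte form F1 BB AA B3 at offsets 10–13.
U+20B0 → 3-byte form E2 82 B0 at offsets 14–16.
U+3E20 → 3-byte form E3 B8 A0 at offsets 17–19.
Offset 18 falls in char 6's range; it's byte 2 of E3 B8 A0 = 0xB8.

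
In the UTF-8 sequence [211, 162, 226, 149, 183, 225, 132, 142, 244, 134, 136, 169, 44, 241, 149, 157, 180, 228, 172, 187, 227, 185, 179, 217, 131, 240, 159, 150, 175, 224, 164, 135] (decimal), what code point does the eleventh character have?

Offset 0: leading byte 0xD3 = 11010011 → 2-byte char #1 = D3 A2.
Offset 2: leading byte 0xE2 = 11100010 → 3-byte char #2 = E2 95 B7.
Offset 5: leading byte 0xE1 = 11100001 → 3-byte char #3 = E1 84 8E.
Offset 8: leading byte 0xF4 = 11110100 → 4-byte char #4 = F4 86 88 A9.
Offset 12: leading byte 0x2C = 00101100 → 1-byte char #5 = 2C.
Offset 13: leading byte 0xF1 = 11110001 → 4-byte char #6 = F1 95 9D B4.
Offset 17: leading byte 0xE4 = 11100100 → 3-byte char #7 = E4 AC BB.
Offset 20: leading byte 0xE3 = 11100011 → 3-byte char #8 = E3 B9 B3.
Offset 23: leading byte 0xD9 = 11011001 → 2-byte char #9 = D9 83.
Offset 25: leading byte 0xF0 = 11110000 → 4-byte char #10 = F0 9F 96 AF.
Offset 29: leading byte 0xE0 = 11100000 → 3-byte char #11 = E0 A4 87.
Leading byte 0xE0 = 11100000 matches 1110xxxx → 3-byte sequence.
Byte 1: 0xE0 = 11100000, payload 0000 (4 bits).
Byte 2: 0xA4 = 10100100 (10xxxxxx ✓), payload 100100.
Byte 3: 0x87 = 10000111 (10xxxxxx ✓), payload 000111.
Concatenate: 0000100100000111 = 0x907 (16 bits → U+0907).

U+0907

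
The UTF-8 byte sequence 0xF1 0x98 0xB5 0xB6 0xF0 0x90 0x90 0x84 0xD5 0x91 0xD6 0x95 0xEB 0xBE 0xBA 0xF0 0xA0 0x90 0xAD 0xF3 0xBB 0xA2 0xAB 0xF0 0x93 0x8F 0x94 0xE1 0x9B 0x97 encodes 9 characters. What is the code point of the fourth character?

Offset 0: leading byte 0xF1 = 11110001 → 4-byte char #1 = F1 98 B5 B6.
Offset 4: leading byte 0xF0 = 11110000 → 4-byte char #2 = F0 90 90 84.
Offset 8: leading byte 0xD5 = 11010101 → 2-byte char #3 = D5 91.
Offset 10: leading byte 0xD6 = 11010110 → 2-byte char #4 = D6 95.
Leading byte 0xD6 = 11010110 matches 110xxxxx → 2-byte sequence.
Byte 1: 0xD6 = 11010110, payload 10110 (5 bits).
Byte 2: 0x95 = 10010101 (10xxxxxx ✓), payload 010101.
Concatenate: 10110010101 = 0x595 (11 bits → U+0595).

U+0595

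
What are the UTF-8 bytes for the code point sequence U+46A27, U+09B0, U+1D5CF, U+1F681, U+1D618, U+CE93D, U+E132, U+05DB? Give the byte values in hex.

F1 86 A8 A7 E0 A6 B0 F0 9D 97 8F F0 9F 9A 81 F0 9D 98 98 F3 8E A4 BD EE 84 B2 D7 9B

U+46A27: 4-byte form → F1 86 A8 A7.
U+09B0: 3-byte form → E0 A6 B0.
U+1D5CF: 4-byte form → F0 9D 97 8F.
U+1F681: 4-byte form → F0 9F 9A 81.
U+1D618: 4-byte form → F0 9D 98 98.
U+CE93D: 4-byte form → F3 8E A4 BD.
U+E132: 3-byte form → EE 84 B2.
U+05DB: 2-byte form → D7 9B.
Concatenated (28 bytes): F1 86 A8 A7 E0 A6 B0 F0 9D 97 8F F0 9F 9A 81 F0 9D 98 98 F3 8E A4 BD EE 84 B2 D7 9B.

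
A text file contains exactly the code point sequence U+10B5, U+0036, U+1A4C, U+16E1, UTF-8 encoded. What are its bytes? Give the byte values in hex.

E1 82 B5 36 E1 A9 8C E1 9B A1

U+10B5: 3-byte form → E1 82 B5.
U+0036: 1-byte form → 36.
U+1A4C: 3-byte form → E1 A9 8C.
U+16E1: 3-byte form → E1 9B A1.
Concatenated (10 bytes): E1 82 B5 36 E1 A9 8C E1 9B A1.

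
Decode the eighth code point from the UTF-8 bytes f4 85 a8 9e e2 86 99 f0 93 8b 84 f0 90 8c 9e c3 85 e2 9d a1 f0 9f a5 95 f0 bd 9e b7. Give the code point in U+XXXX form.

Offset 0: leading byte 0xF4 = 11110100 → 4-byte char #1 = F4 85 A8 9E.
Offset 4: leading byte 0xE2 = 11100010 → 3-byte char #2 = E2 86 99.
Offset 7: leading byte 0xF0 = 11110000 → 4-byte char #3 = F0 93 8B 84.
Offset 11: leading byte 0xF0 = 11110000 → 4-byte char #4 = F0 90 8C 9E.
Offset 15: leading byte 0xC3 = 11000011 → 2-byte char #5 = C3 85.
Offset 17: leading byte 0xE2 = 11100010 → 3-byte char #6 = E2 9D A1.
Offset 20: leading byte 0xF0 = 11110000 → 4-byte char #7 = F0 9F A5 95.
Offset 24: leading byte 0xF0 = 11110000 → 4-byte char #8 = F0 BD 9E B7.
Leading byte 0xF0 = 11110000 matches 11110xxx → 4-byte sequence.
Byte 1: 0xF0 = 11110000, payload 000 (3 bits).
Byte 2: 0xBD = 10111101 (10xxxxxx ✓), payload 111101.
Byte 3: 0x9E = 10011110 (10xxxxxx ✓), payload 011110.
Byte 4: 0xB7 = 10110111 (10xxxxxx ✓), payload 110111.
Concatenate: 000111101011110110111 = 0x3D7B7 (21 bits → U+3D7B7).

U+3D7B7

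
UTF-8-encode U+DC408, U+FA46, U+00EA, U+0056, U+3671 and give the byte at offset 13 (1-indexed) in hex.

1-indexed offset 13 is 0-indexed offset 12.
U+DC408 → 4-byte form F3 9C 90 88 at offsets 0–3.
U+FA46 → 3-byte form EF A9 86 at offsets 4–6.
U+00EA → 2-byte form C3 AA at offsets 7–8.
U+0056 → 1-byte form 56 at offsets 9–9.
U+3671 → 3-byte form E3 99 B1 at offsets 10–12.
Offset 12 falls in char 5's range; it's byte 3 of E3 99 B1 = 0xB1.

0xB1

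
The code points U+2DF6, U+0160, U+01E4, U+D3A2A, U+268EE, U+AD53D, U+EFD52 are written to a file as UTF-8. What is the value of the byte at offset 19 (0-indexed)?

0xF3

U+2DF6 → 3-byte form E2 B7 B6 at offsets 0–2.
U+0160 → 2-byte form C5 A0 at offsets 3–4.
U+01E4 → 2-byte form C7 A4 at offsets 5–6.
U+D3A2A → 4-byte form F3 93 A8 AA at offsets 7–10.
U+268EE → 4-byte form F0 A6 A3 AE at offsets 11–14.
U+AD53D → 4-byte form F2 AD 94 BD at offsets 15–18.
U+EFD52 → 4-byte form F3 AF B5 92 at offsets 19–22.
Offset 19 falls in char 7's range; it's byte 1 of F3 AF B5 92 = 0xF3.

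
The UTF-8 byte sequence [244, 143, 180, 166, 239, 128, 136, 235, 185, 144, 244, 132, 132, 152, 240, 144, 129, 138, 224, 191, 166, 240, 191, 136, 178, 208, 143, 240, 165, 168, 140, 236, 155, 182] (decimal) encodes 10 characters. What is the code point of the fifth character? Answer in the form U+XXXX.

U+1004A

Offset 0: leading byte 0xF4 = 11110100 → 4-byte char #1 = F4 8F B4 A6.
Offset 4: leading byte 0xEF = 11101111 → 3-byte char #2 = EF 80 88.
Offset 7: leading byte 0xEB = 11101011 → 3-byte char #3 = EB B9 90.
Offset 10: leading byte 0xF4 = 11110100 → 4-byte char #4 = F4 84 84 98.
Offset 14: leading byte 0xF0 = 11110000 → 4-byte char #5 = F0 90 81 8A.
Leading byte 0xF0 = 11110000 matches 11110xxx → 4-byte sequence.
Byte 1: 0xF0 = 11110000, payload 000 (3 bits).
Byte 2: 0x90 = 10010000 (10xxxxxx ✓), payload 010000.
Byte 3: 0x81 = 10000001 (10xxxxxx ✓), payload 000001.
Byte 4: 0x8A = 10001010 (10xxxxxx ✓), payload 001010.
Concatenate: 000010000000001001010 = 0x1004A (21 bits → U+1004A).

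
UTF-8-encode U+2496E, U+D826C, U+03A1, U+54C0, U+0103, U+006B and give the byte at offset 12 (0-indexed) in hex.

0x80

U+2496E → 4-byte form F0 A4 A5 AE at offsets 0–3.
U+D826C → 4-byte form F3 98 89 AC at offsets 4–7.
U+03A1 → 2-byte form CE A1 at offsets 8–9.
U+54C0 → 3-byte form E5 93 80 at offsets 10–12.
Offset 12 falls in char 4's range; it's byte 3 of E5 93 80 = 0x80.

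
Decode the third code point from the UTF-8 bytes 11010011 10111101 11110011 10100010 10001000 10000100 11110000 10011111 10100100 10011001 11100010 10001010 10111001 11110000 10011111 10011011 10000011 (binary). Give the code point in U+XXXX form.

Offset 0: leading byte 0xD3 = 11010011 → 2-byte char #1 = D3 BD.
Offset 2: leading byte 0xF3 = 11110011 → 4-byte char #2 = F3 A2 88 84.
Offset 6: leading byte 0xF0 = 11110000 → 4-byte char #3 = F0 9F A4 99.
Leading byte 0xF0 = 11110000 matches 11110xxx → 4-byte sequence.
Byte 1: 0xF0 = 11110000, payload 000 (3 bits).
Byte 2: 0x9F = 10011111 (10xxxxxx ✓), payload 011111.
Byte 3: 0xA4 = 10100100 (10xxxxxx ✓), payload 100100.
Byte 4: 0x99 = 10011001 (10xxxxxx ✓), payload 011001.
Concatenate: 000011111100100011001 = 0x1F919 (21 bits → U+1F919).

U+1F919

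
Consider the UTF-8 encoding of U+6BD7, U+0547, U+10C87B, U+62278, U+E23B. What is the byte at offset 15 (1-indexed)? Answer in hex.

0x88

1-indexed offset 15 is 0-indexed offset 14.
U+6BD7 → 3-byte form E6 AF 97 at offsets 0–2.
U+0547 → 2-byte form D5 87 at offsets 3–4.
U+10C87B → 4-byte form F4 8C A1 BB at offsets 5–8.
U+62278 → 4-byte form F1 A2 89 B8 at offsets 9–12.
U+E23B → 3-byte form EE 88 BB at offsets 13–15.
Offset 14 falls in char 5's range; it's byte 2 of EE 88 BB = 0x88.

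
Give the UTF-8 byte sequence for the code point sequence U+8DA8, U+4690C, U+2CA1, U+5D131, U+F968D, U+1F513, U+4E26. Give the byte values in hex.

E8 B6 A8 F1 86 A4 8C E2 B2 A1 F1 9D 84 B1 F3 B9 9A 8D F0 9F 94 93 E4 B8 A6

U+8DA8: 3-byte form → E8 B6 A8.
U+4690C: 4-byte form → F1 86 A4 8C.
U+2CA1: 3-byte form → E2 B2 A1.
U+5D131: 4-byte form → F1 9D 84 B1.
U+F968D: 4-byte form → F3 B9 9A 8D.
U+1F513: 4-byte form → F0 9F 94 93.
U+4E26: 3-byte form → E4 B8 A6.
Concatenated (25 bytes): E8 B6 A8 F1 86 A4 8C E2 B2 A1 F1 9D 84 B1 F3 B9 9A 8D F0 9F 94 93 E4 B8 A6.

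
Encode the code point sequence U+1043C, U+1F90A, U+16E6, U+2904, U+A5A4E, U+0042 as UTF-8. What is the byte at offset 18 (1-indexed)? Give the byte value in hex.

0x8E

1-indexed offset 18 is 0-indexed offset 17.
U+1043C → 4-byte form F0 90 90 BC at offsets 0–3.
U+1F90A → 4-byte form F0 9F A4 8A at offsets 4–7.
U+16E6 → 3-byte form E1 9B A6 at offsets 8–10.
U+2904 → 3-byte form E2 A4 84 at offsets 11–13.
U+A5A4E → 4-byte form F2 A5 A9 8E at offsets 14–17.
Offset 17 falls in char 5's range; it's byte 4 of F2 A5 A9 8E = 0x8E.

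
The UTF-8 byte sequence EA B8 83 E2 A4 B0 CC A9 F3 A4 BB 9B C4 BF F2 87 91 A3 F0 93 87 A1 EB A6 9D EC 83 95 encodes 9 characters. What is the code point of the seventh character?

U+131E1

Offset 0: leading byte 0xEA = 11101010 → 3-byte char #1 = EA B8 83.
Offset 3: leading byte 0xE2 = 11100010 → 3-byte char #2 = E2 A4 B0.
Offset 6: leading byte 0xCC = 11001100 → 2-byte char #3 = CC A9.
Offset 8: leading byte 0xF3 = 11110011 → 4-byte char #4 = F3 A4 BB 9B.
Offset 12: leading byte 0xC4 = 11000100 → 2-byte char #5 = C4 BF.
Offset 14: leading byte 0xF2 = 11110010 → 4-byte char #6 = F2 87 91 A3.
Offset 18: leading byte 0xF0 = 11110000 → 4-byte char #7 = F0 93 87 A1.
Leading byte 0xF0 = 11110000 matches 11110xxx → 4-byte sequence.
Byte 1: 0xF0 = 11110000, payload 000 (3 bits).
Byte 2: 0x93 = 10010011 (10xxxxxx ✓), payload 010011.
Byte 3: 0x87 = 10000111 (10xxxxxx ✓), payload 000111.
Byte 4: 0xA1 = 10100001 (10xxxxxx ✓), payload 100001.
Concatenate: 000010011000111100001 = 0x131E1 (21 bits → U+131E1).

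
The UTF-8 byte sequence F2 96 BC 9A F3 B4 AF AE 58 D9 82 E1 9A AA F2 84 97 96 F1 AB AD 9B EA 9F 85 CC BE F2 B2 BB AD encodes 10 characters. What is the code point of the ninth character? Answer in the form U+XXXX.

U+033E

Offset 0: leading byte 0xF2 = 11110010 → 4-byte char #1 = F2 96 BC 9A.
Offset 4: leading byte 0xF3 = 11110011 → 4-byte char #2 = F3 B4 AF AE.
Offset 8: leading byte 0x58 = 01011000 → 1-byte char #3 = 58.
Offset 9: leading byte 0xD9 = 11011001 → 2-byte char #4 = D9 82.
Offset 11: leading byte 0xE1 = 11100001 → 3-byte char #5 = E1 9A AA.
Offset 14: leading byte 0xF2 = 11110010 → 4-byte char #6 = F2 84 97 96.
Offset 18: leading byte 0xF1 = 11110001 → 4-byte char #7 = F1 AB AD 9B.
Offset 22: leading byte 0xEA = 11101010 → 3-byte char #8 = EA 9F 85.
Offset 25: leading byte 0xCC = 11001100 → 2-byte char #9 = CC BE.
Leading byte 0xCC = 11001100 matches 110xxxxx → 2-byte sequence.
Byte 1: 0xCC = 11001100, payload 01100 (5 bits).
Byte 2: 0xBE = 10111110 (10xxxxxx ✓), payload 111110.
Concatenate: 01100111110 = 0x33E (11 bits → U+033E).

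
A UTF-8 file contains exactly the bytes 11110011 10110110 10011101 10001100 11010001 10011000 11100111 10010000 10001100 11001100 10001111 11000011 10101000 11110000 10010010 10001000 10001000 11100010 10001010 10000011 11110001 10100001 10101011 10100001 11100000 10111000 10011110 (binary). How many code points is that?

9

Byte at offset 0: 0xF3 = 11110011 → 4-byte char (#1). Advance 4.
Byte at offset 4: 0xD1 = 11010001 → 2-byte char (#2). Advance 2.
Byte at offset 6: 0xE7 = 11100111 → 3-byte char (#3). Advance 3.
Byte at offset 9: 0xCC = 11001100 → 2-byte char (#4). Advance 2.
Byte at offset 11: 0xC3 = 11000011 → 2-byte char (#5). Advance 2.
Byte at offset 13: 0xF0 = 11110000 → 4-byte char (#6). Advance 4.
Byte at offset 17: 0xE2 = 11100010 → 3-byte char (#7). Advance 3.
Byte at offset 20: 0xF1 = 11110001 → 4-byte char (#8). Advance 4.
Byte at offset 24: 0xE0 = 11100000 → 3-byte char (#9). Advance 3.
Reached end at offset 27 after 9 code points.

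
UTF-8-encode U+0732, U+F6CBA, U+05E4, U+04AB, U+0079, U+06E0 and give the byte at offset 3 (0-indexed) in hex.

0xB6

U+0732 → 2-byte form DC B2 at offsets 0–1.
U+F6CBA → 4-byte form F3 B6 B2 BA at offsets 2–5.
Offset 3 falls in char 2's range; it's byte 2 of F3 B6 B2 BA = 0xB6.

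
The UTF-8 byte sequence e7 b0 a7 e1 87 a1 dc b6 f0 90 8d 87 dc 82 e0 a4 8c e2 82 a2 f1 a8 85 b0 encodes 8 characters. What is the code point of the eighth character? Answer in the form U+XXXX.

Offset 0: leading byte 0xE7 = 11100111 → 3-byte char #1 = E7 B0 A7.
Offset 3: leading byte 0xE1 = 11100001 → 3-byte char #2 = E1 87 A1.
Offset 6: leading byte 0xDC = 11011100 → 2-byte char #3 = DC B6.
Offset 8: leading byte 0xF0 = 11110000 → 4-byte char #4 = F0 90 8D 87.
Offset 12: leading byte 0xDC = 11011100 → 2-byte char #5 = DC 82.
Offset 14: leading byte 0xE0 = 11100000 → 3-byte char #6 = E0 A4 8C.
Offset 17: leading byte 0xE2 = 11100010 → 3-byte char #7 = E2 82 A2.
Offset 20: leading byte 0xF1 = 11110001 → 4-byte char #8 = F1 A8 85 B0.
Leading byte 0xF1 = 11110001 matches 11110xxx → 4-byte sequence.
Byte 1: 0xF1 = 11110001, payload 001 (3 bits).
Byte 2: 0xA8 = 10101000 (10xxxxxx ✓), payload 101000.
Byte 3: 0x85 = 10000101 (10xxxxxx ✓), payload 000101.
Byte 4: 0xB0 = 10110000 (10xxxxxx ✓), payload 110000.
Concatenate: 001101000000101110000 = 0x68170 (21 bits → U+68170).

U+68170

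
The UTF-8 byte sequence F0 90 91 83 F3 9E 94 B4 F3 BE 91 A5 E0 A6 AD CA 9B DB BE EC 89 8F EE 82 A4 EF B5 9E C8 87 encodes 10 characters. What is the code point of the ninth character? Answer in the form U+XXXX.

U+FD5E

Offset 0: leading byte 0xF0 = 11110000 → 4-byte char #1 = F0 90 91 83.
Offset 4: leading byte 0xF3 = 11110011 → 4-byte char #2 = F3 9E 94 B4.
Offset 8: leading byte 0xF3 = 11110011 → 4-byte char #3 = F3 BE 91 A5.
Offset 12: leading byte 0xE0 = 11100000 → 3-byte char #4 = E0 A6 AD.
Offset 15: leading byte 0xCA = 11001010 → 2-byte char #5 = CA 9B.
Offset 17: leading byte 0xDB = 11011011 → 2-byte char #6 = DB BE.
Offset 19: leading byte 0xEC = 11101100 → 3-byte char #7 = EC 89 8F.
Offset 22: leading byte 0xEE = 11101110 → 3-byte char #8 = EE 82 A4.
Offset 25: leading byte 0xEF = 11101111 → 3-byte char #9 = EF B5 9E.
Leading byte 0xEF = 11101111 matches 1110xxxx → 3-byte sequence.
Byte 1: 0xEF = 11101111, payload 1111 (4 bits).
Byte 2: 0xB5 = 10110101 (10xxxxxx ✓), payload 110101.
Byte 3: 0x9E = 10011110 (10xxxxxx ✓), payload 011110.
Concatenate: 1111110101011110 = 0xFD5E (16 bits → U+FD5E).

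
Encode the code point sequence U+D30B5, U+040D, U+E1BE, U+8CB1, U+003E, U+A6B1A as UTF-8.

F3 93 82 B5 D0 8D EE 86 BE E8 B2 B1 3E F2 A6 AC 9A

U+D30B5: 4-byte form → F3 93 82 B5.
U+040D: 2-byte form → D0 8D.
U+E1BE: 3-byte form → EE 86 BE.
U+8CB1: 3-byte form → E8 B2 B1.
U+003E: 1-byte form → 3E.
U+A6B1A: 4-byte form → F2 A6 AC 9A.
Concatenated (17 bytes): F3 93 82 B5 D0 8D EE 86 BE E8 B2 B1 3E F2 A6 AC 9A.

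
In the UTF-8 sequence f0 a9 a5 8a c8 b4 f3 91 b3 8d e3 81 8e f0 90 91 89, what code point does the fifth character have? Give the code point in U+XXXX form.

Offset 0: leading byte 0xF0 = 11110000 → 4-byte char #1 = F0 A9 A5 8A.
Offset 4: leading byte 0xC8 = 11001000 → 2-byte char #2 = C8 B4.
Offset 6: leading byte 0xF3 = 11110011 → 4-byte char #3 = F3 91 B3 8D.
Offset 10: leading byte 0xE3 = 11100011 → 3-byte char #4 = E3 81 8E.
Offset 13: leading byte 0xF0 = 11110000 → 4-byte char #5 = F0 90 91 89.
Leading byte 0xF0 = 11110000 matches 11110xxx → 4-byte sequence.
Byte 1: 0xF0 = 11110000, payload 000 (3 bits).
Byte 2: 0x90 = 10010000 (10xxxxxx ✓), payload 010000.
Byte 3: 0x91 = 10010001 (10xxxxxx ✓), payload 010001.
Byte 4: 0x89 = 10001001 (10xxxxxx ✓), payload 001001.
Concatenate: 000010000010001001001 = 0x10449 (21 bits → U+10449).

U+10449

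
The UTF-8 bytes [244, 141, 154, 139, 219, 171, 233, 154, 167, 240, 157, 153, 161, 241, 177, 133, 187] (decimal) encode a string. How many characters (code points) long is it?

5

Byte at offset 0: 0xF4 = 11110100 → 4-byte char (#1). Advance 4.
Byte at offset 4: 0xDB = 11011011 → 2-byte char (#2). Advance 2.
Byte at offset 6: 0xE9 = 11101001 → 3-byte char (#3). Advance 3.
Byte at offset 9: 0xF0 = 11110000 → 4-byte char (#4). Advance 4.
Byte at offset 13: 0xF1 = 11110001 → 4-byte char (#5). Advance 4.
Reached end at offset 17 after 5 code points.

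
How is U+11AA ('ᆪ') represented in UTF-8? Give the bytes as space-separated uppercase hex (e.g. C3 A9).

U+11AA = 0x11AA = 4522 decimal. In range U+0800–U+FFFF → 3-byte form: 1110xxxx 10xxxxxx 10xxxxxx.
Binary (16 bits): 0001000110101010.
Split 4+6+6: 0001 | 000110 | 101010.
Byte 1: 11100001 = 0xE1.
Byte 2: 10000110 = 0x86.
Byte 3: 10101010 = 0xAA.

E1 86 AA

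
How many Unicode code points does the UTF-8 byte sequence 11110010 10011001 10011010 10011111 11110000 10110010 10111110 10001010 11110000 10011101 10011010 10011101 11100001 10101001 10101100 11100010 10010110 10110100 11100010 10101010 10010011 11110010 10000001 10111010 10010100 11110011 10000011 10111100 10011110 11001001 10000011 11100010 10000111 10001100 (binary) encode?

Byte at offset 0: 0xF2 = 11110010 → 4-byte char (#1). Advance 4.
Byte at offset 4: 0xF0 = 11110000 → 4-byte char (#2). Advance 4.
Byte at offset 8: 0xF0 = 11110000 → 4-byte char (#3). Advance 4.
Byte at offset 12: 0xE1 = 11100001 → 3-byte char (#4). Advance 3.
Byte at offset 15: 0xE2 = 11100010 → 3-byte char (#5). Advance 3.
Byte at offset 18: 0xE2 = 11100010 → 3-byte char (#6). Advance 3.
Byte at offset 21: 0xF2 = 11110010 → 4-byte char (#7). Advance 4.
Byte at offset 25: 0xF3 = 11110011 → 4-byte char (#8). Advance 4.
Byte at offset 29: 0xC9 = 11001001 → 2-byte char (#9). Advance 2.
Byte at offset 31: 0xE2 = 11100010 → 3-byte char (#10). Advance 3.
Reached end at offset 34 after 10 code points.

10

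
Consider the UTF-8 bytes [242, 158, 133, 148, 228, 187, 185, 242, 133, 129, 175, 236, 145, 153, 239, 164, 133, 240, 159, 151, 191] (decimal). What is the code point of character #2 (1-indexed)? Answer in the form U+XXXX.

Offset 0: leading byte 0xF2 = 11110010 → 4-byte char #1 = F2 9E 85 94.
Offset 4: leading byte 0xE4 = 11100100 → 3-byte char #2 = E4 BB B9.
Leading byte 0xE4 = 11100100 matches 1110xxxx → 3-byte sequence.
Byte 1: 0xE4 = 11100100, payload 0100 (4 bits).
Byte 2: 0xBB = 10111011 (10xxxxxx ✓), payload 111011.
Byte 3: 0xB9 = 10111001 (10xxxxxx ✓), payload 111001.
Concatenate: 0100111011111001 = 0x4EF9 (16 bits → U+4EF9).

U+4EF9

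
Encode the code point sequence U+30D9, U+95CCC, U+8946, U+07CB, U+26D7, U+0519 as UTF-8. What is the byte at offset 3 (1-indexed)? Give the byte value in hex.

0x99

1-indexed offset 3 is 0-indexed offset 2.
U+30D9 → 3-byte form E3 83 99 at offsets 0–2.
Offset 2 falls in char 1's range; it's byte 3 of E3 83 99 = 0x99.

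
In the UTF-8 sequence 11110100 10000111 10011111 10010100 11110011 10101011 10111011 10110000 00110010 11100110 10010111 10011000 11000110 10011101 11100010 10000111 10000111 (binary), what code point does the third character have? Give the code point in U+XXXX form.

U+0032

Offset 0: leading byte 0xF4 = 11110100 → 4-byte char #1 = F4 87 9F 94.
Offset 4: leading byte 0xF3 = 11110011 → 4-byte char #2 = F3 AB BB B0.
Offset 8: leading byte 0x32 = 00110010 → 1-byte char #3 = 32.
Leading byte 0x32 = 00110010 matches 0xxxxxxx → 1-byte sequence.
Byte 1: 0x32 = 00110010, payload 0110010 (7 bits).
Concatenate: 0110010 = 0x32 (7 bits → U+0032).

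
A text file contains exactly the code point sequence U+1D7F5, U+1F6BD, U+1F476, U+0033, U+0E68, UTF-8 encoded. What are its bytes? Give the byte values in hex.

U+1D7F5: 4-byte form → F0 9D 9F B5.
U+1F6BD: 4-byte form → F0 9F 9A BD.
U+1F476: 4-byte form → F0 9F 91 B6.
U+0033: 1-byte form → 33.
U+0E68: 3-byte form → E0 B9 A8.
Concatenated (16 bytes): F0 9D 9F B5 F0 9F 9A BD F0 9F 91 B6 33 E0 B9 A8.

F0 9D 9F B5 F0 9F 9A BD F0 9F 91 B6 33 E0 B9 A8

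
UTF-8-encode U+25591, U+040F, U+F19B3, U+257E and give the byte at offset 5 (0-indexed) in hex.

0x8F

U+25591 → 4-byte form F0 A5 96 91 at offsets 0–3.
U+040F → 2-byte form D0 8F at offsets 4–5.
Offset 5 falls in char 2's range; it's byte 2 of D0 8F = 0x8F.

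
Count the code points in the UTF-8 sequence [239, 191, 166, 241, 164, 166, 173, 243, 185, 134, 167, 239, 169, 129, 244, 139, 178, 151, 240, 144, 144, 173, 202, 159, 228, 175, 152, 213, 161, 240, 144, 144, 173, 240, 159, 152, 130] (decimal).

Byte at offset 0: 0xEF = 11101111 → 3-byte char (#1). Advance 3.
Byte at offset 3: 0xF1 = 11110001 → 4-byte char (#2). Advance 4.
Byte at offset 7: 0xF3 = 11110011 → 4-byte char (#3). Advance 4.
Byte at offset 11: 0xEF = 11101111 → 3-byte char (#4). Advance 3.
Byte at offset 14: 0xF4 = 11110100 → 4-byte char (#5). Advance 4.
Byte at offset 18: 0xF0 = 11110000 → 4-byte char (#6). Advance 4.
Byte at offset 22: 0xCA = 11001010 → 2-byte char (#7). Advance 2.
Byte at offset 24: 0xE4 = 11100100 → 3-byte char (#8). Advance 3.
Byte at offset 27: 0xD5 = 11010101 → 2-byte char (#9). Advance 2.
Byte at offset 29: 0xF0 = 11110000 → 4-byte char (#10). Advance 4.
Byte at offset 33: 0xF0 = 11110000 → 4-byte char (#11). Advance 4.
Reached end at offset 37 after 11 code points.

11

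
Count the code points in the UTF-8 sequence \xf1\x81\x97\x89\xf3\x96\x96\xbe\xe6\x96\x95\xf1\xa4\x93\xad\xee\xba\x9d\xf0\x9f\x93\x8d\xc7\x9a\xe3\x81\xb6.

8

Byte at offset 0: 0xF1 = 11110001 → 4-byte char (#1). Advance 4.
Byte at offset 4: 0xF3 = 11110011 → 4-byte char (#2). Advance 4.
Byte at offset 8: 0xE6 = 11100110 → 3-byte char (#3). Advance 3.
Byte at offset 11: 0xF1 = 11110001 → 4-byte char (#4). Advance 4.
Byte at offset 15: 0xEE = 11101110 → 3-byte char (#5). Advance 3.
Byte at offset 18: 0xF0 = 11110000 → 4-byte char (#6). Advance 4.
Byte at offset 22: 0xC7 = 11000111 → 2-byte char (#7). Advance 2.
Byte at offset 24: 0xE3 = 11100011 → 3-byte char (#8). Advance 3.
Reached end at offset 27 after 8 code points.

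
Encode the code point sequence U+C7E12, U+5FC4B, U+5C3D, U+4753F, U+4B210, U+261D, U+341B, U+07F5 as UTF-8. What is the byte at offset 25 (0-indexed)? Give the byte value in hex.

U+C7E12 → 4-byte form F3 87 B8 92 at offsets 0–3.
U+5FC4B → 4-byte form F1 9F B1 8B at offsets 4–7.
U+5C3D → 3-byte form E5 B0 BD at offsets 8–10.
U+4753F → 4-byte form F1 87 94 BF at offsets 11–14.
U+4B210 → 4-byte form F1 8B 88 90 at offsets 15–18.
U+261D → 3-byte form E2 98 9D at offsets 19–21.
U+341B → 3-byte form E3 90 9B at offsets 22–24.
U+07F5 → 2-byte form DF B5 at offsets 25–26.
Offset 25 falls in char 8's range; it's byte 1 of DF B5 = 0xDF.

0xDF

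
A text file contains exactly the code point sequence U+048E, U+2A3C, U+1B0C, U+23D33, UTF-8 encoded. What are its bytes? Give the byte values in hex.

U+048E: 2-byte form → D2 8E.
U+2A3C: 3-byte form → E2 A8 BC.
U+1B0C: 3-byte form → E1 AC 8C.
U+23D33: 4-byte form → F0 A3 B4 B3.
Concatenated (12 bytes): D2 8E E2 A8 BC E1 AC 8C F0 A3 B4 B3.

D2 8E E2 A8 BC E1 AC 8C F0 A3 B4 B3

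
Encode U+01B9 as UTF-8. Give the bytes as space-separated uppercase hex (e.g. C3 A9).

U+01B9 = 0x1B9 = 441 decimal. In range U+0080–U+07FF → 2-byte form: 110xxxxx 10xxxxxx.
Binary (11 bits): 00110111001.
Split 5+6: 00110 | 111001.
Byte 1: 11000110 = 0xC6.
Byte 2: 10111001 = 0xB9.

C6 B9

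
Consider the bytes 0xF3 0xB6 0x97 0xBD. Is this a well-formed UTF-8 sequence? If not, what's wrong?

Leading byte 0xF3 = 11110011 → 4-byte form.
Continuation bytes 0xB6=10110110, 0x97=10010111, 0xBD=10111101 all match 10xxxxxx.
Decoded value 0xF65FD is ≥ 0x10000 (shortest form) and not a surrogate.

valid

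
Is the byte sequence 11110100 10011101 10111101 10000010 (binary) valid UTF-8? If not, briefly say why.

invalid (encodes a value above U+10FFFF)

Leading byte 0xF4 = 11110100 → 4-byte form.
Payload = 0x11DF42, which exceeds U+10FFFF, the maximum Unicode code point. (Leading bytes F5–FF, or F4 followed by ≥ 0x90, are invalid.)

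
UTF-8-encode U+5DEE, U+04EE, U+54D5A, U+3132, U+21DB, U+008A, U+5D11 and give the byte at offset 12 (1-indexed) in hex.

0xB2

1-indexed offset 12 is 0-indexed offset 11.
U+5DEE → 3-byte form E5 B7 AE at offsets 0–2.
U+04EE → 2-byte form D3 AE at offsets 3–4.
U+54D5A → 4-byte form F1 94 B5 9A at offsets 5–8.
U+3132 → 3-byte form E3 84 B2 at offsets 9–11.
Offset 11 falls in char 4's range; it's byte 3 of E3 84 B2 = 0xB2.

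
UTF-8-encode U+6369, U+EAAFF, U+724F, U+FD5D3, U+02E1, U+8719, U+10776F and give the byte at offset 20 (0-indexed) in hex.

0x87

U+6369 → 3-byte form E6 8D A9 at offsets 0–2.
U+EAAFF → 4-byte form F3 AA AB BF at offsets 3–6.
U+724F → 3-byte form E7 89 8F at offsets 7–9.
U+FD5D3 → 4-byte form F3 BD 97 93 at offsets 10–13.
U+02E1 → 2-byte form CB A1 at offsets 14–15.
U+8719 → 3-byte form E8 9C 99 at offsets 16–18.
U+10776F → 4-byte form F4 87 9D AF at offsets 19–22.
Offset 20 falls in char 7's range; it's byte 2 of F4 87 9D AF = 0x87.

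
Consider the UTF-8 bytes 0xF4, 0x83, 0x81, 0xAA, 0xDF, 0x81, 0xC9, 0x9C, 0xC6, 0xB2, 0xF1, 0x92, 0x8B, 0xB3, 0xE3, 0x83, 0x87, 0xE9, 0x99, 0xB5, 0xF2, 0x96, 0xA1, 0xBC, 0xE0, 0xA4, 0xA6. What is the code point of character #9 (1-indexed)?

U+0926

Offset 0: leading byte 0xF4 = 11110100 → 4-byte char #1 = F4 83 81 AA.
Offset 4: leading byte 0xDF = 11011111 → 2-byte char #2 = DF 81.
Offset 6: leading byte 0xC9 = 11001001 → 2-byte char #3 = C9 9C.
Offset 8: leading byte 0xC6 = 11000110 → 2-byte char #4 = C6 B2.
Offset 10: leading byte 0xF1 = 11110001 → 4-byte char #5 = F1 92 8B B3.
Offset 14: leading byte 0xE3 = 11100011 → 3-byte char #6 = E3 83 87.
Offset 17: leading byte 0xE9 = 11101001 → 3-byte char #7 = E9 99 B5.
Offset 20: leading byte 0xF2 = 11110010 → 4-byte char #8 = F2 96 A1 BC.
Offset 24: leading byte 0xE0 = 11100000 → 3-byte char #9 = E0 A4 A6.
Leading byte 0xE0 = 11100000 matches 1110xxxx → 3-byte sequence.
Byte 1: 0xE0 = 11100000, payload 0000 (4 bits).
Byte 2: 0xA4 = 10100100 (10xxxxxx ✓), payload 100100.
Byte 3: 0xA6 = 10100110 (10xxxxxx ✓), payload 100110.
Concatenate: 0000100100100110 = 0x926 (16 bits → U+0926).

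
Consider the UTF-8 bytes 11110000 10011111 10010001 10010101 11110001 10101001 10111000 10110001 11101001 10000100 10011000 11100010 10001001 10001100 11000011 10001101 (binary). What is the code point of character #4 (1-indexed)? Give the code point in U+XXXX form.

U+224C

Offset 0: leading byte 0xF0 = 11110000 → 4-byte char #1 = F0 9F 91 95.
Offset 4: leading byte 0xF1 = 11110001 → 4-byte char #2 = F1 A9 B8 B1.
Offset 8: leading byte 0xE9 = 11101001 → 3-byte char #3 = E9 84 98.
Offset 11: leading byte 0xE2 = 11100010 → 3-byte char #4 = E2 89 8C.
Leading byte 0xE2 = 11100010 matches 1110xxxx → 3-byte sequence.
Byte 1: 0xE2 = 11100010, payload 0010 (4 bits).
Byte 2: 0x89 = 10001001 (10xxxxxx ✓), payload 001001.
Byte 3: 0x8C = 10001100 (10xxxxxx ✓), payload 001100.
Concatenate: 0010001001001100 = 0x224C (16 bits → U+224C).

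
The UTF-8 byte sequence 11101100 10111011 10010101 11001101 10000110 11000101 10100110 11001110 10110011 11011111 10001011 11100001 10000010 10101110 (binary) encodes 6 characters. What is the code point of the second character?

U+0346

Offset 0: leading byte 0xEC = 11101100 → 3-byte char #1 = EC BB 95.
Offset 3: leading byte 0xCD = 11001101 → 2-byte char #2 = CD 86.
Leading byte 0xCD = 11001101 matches 110xxxxx → 2-byte sequence.
Byte 1: 0xCD = 11001101, payload 01101 (5 bits).
Byte 2: 0x86 = 10000110 (10xxxxxx ✓), payload 000110.
Concatenate: 01101000110 = 0x346 (11 bits → U+0346).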